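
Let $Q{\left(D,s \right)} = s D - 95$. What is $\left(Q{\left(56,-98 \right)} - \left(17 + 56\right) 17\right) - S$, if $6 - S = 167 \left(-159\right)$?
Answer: $-33383$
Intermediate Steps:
$Q{\left(D,s \right)} = -95 + D s$ ($Q{\left(D,s \right)} = D s - 95 = -95 + D s$)
$S = 26559$ ($S = 6 - 167 \left(-159\right) = 6 - -26553 = 6 + 26553 = 26559$)
$\left(Q{\left(56,-98 \right)} - \left(17 + 56\right) 17\right) - S = \left(\left(-95 + 56 \left(-98\right)\right) - \left(17 + 56\right) 17\right) - 26559 = \left(\left(-95 - 5488\right) - 73 \cdot 17\right) - 26559 = \left(-5583 - 1241\right) - 26559 = -6824 - 26559 = -33383$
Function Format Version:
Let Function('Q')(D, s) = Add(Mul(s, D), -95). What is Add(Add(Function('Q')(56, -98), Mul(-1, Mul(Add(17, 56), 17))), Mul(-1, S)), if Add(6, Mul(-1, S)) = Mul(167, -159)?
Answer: -33383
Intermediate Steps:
Function('Q')(D, s) = Add(-95, Mul(D, s)) (Function('Q')(D, s) = Add(Mul(D, s), -95) = Add(-95, Mul(D, s)))
S = 26559 (S = Add(6, Mul(-1, Mul(167, -159))) = Add(6, Mul(-1, -26553)) = Add(6, 26553) = 26559)
Add(Add(Function('Q')(56, -98), Mul(-1, Mul(Add(17, 56), 17))), Mul(-1, S)) = Add(Add(Add(-95, Mul(56, -98)), Mul(-1, Mul(Add(17, 56), 17))), Mul(-1, 26559)) = Add(Add(Add(-95, -5488), Mul(-1, Mul(73, 17))), -26559) = Add(Add(-5583, Mul(-1, 1241)), -26559) = Add(Add(-5583, -1241), -26559) = Add(-6824, -26559) = -33383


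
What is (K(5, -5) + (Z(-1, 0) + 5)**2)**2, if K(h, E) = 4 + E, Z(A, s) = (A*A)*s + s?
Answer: 576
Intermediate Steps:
Z(A, s) = s + s*A**2 (Z(A, s) = A**2*s + s = s*A**2 + s = s + s*A**2)
(K(5, -5) + (Z(-1, 0) + 5)**2)**2 = ((4 - 5) + (0*(1 + (-1)**2) + 5)**2)**2 = (-1 + (0*(1 + 1) + 5)**2)**2 = (-1 + (0*2 + 5)**2)**2 = (-1 + (0 + 5)**2)**2 = (-1 + 5**2)**2 = (-1 + 25)**2 = 24**2 = 576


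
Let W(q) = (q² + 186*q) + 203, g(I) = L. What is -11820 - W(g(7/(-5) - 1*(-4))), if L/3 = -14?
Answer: -5975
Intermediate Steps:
L = -42 (L = 3*(-14) = -42)
g(I) = -42
W(q) = 203 + q² + 186*q
-11820 - W(g(7/(-5) - 1*(-4))) = -11820 - (203 + (-42)² + 186*(-42)) = -11820 - (203 + 1764 - 7812) = -11820 - 1*(-5845) = -11820 + 5845 = -5975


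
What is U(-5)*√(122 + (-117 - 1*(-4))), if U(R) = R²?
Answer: 75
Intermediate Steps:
U(-5)*√(122 + (-117 - 1*(-4))) = (-5)²*√(122 + (-117 - 1*(-4))) = 25*√(122 + (-117 + 4)) = 25*√(122 - 113) = 25*√9 = 25*3 = 75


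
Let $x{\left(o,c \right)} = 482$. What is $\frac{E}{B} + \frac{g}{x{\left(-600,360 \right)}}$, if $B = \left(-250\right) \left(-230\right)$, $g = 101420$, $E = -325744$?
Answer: $\frac{709330174}{3464375} \approx 204.75$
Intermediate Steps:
$B = 57500$
$\frac{E}{B} + \frac{g}{x{\left(-600,360 \right)}} = - \frac{325744}{57500} + \frac{101420}{482} = \left(-325744\right) \frac{1}{57500} + 101420 \cdot \frac{1}{482} = - \frac{81436}{14375} + \frac{50710}{241} = \frac{709330174}{3464375}$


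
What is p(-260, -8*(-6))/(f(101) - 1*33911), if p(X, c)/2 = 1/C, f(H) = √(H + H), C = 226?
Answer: -33911/129944996247 - √202/129944996247 ≈ -2.6107e-7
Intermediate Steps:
f(H) = √2*√H (f(H) = √(2*H) = √2*√H)
p(X, c) = 1/113 (p(X, c) = 2/226 = 2*(1/226) = 1/113)
p(-260, -8*(-6))/(f(101) - 1*33911) = 1/(113*(√2*√101 - 1*33911)) = 1/(113*(√202 - 33911)) = 1/(113*(-33911 + √202))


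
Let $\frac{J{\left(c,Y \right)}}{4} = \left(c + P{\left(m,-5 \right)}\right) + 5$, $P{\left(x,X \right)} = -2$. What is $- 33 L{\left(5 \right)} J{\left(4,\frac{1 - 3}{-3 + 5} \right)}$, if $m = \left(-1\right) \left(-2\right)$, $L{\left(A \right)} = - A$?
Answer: $4620$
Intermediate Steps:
$m = 2$
$J{\left(c,Y \right)} = 12 + 4 c$ ($J{\left(c,Y \right)} = 4 \left(\left(c - 2\right) + 5\right) = 4 \left(\left(-2 + c\right) + 5\right) = 4 \left(3 + c\right) = 12 + 4 c$)
$- 33 L{\left(5 \right)} J{\left(4,\frac{1 - 3}{-3 + 5} \right)} = - 33 \left(\left(-1\right) 5\right) \left(12 + 4 \cdot 4\right) = \left(-33\right) \left(-5\right) \left(12 + 16\right) = 165 \cdot 28 = 4620$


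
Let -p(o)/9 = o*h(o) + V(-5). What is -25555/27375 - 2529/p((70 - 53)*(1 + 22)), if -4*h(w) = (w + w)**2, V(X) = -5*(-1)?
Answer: -305519056201/327276151350 ≈ -0.93352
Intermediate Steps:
V(X) = 5
h(w) = -w**2 (h(w) = -(w + w)**2/4 = -4*w**2/4 = -w**2)
p(o) = -45 + 9*o**3 (p(o) = -9*(o*(-o**2) + 5) = -9*(-o**3 + 5) = -9*(5 - o**3) = -45 + 9*o**3)
-25555/27375 - 2529/p((70 - 53)*(1 + 22)) = -25555/27375 - 2529/(-45 + 9*((70 - 53)*(1 + 22))**3) = -25555*1/27375 - 2529/(-45 + 9*(17*23)**3) = -5111/5475 - 2529/(-45 + 9*391**3) = -5111/5475 - 2529/(-45 + 9*59776471) = -5111/5475 - 2529/(-45 + 537988239) = -5111/5475 - 2529/537988194 = -5111/5475 - 2529*1/537988194 = -5111/5475 - 281/59776466 = -305519056201/327276151350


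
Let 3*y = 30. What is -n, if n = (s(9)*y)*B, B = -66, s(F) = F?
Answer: 5940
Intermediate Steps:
y = 10 (y = (1/3)*30 = 10)
n = -5940 (n = (9*10)*(-66) = 90*(-66) = -5940)
-n = -1*(-5940) = 5940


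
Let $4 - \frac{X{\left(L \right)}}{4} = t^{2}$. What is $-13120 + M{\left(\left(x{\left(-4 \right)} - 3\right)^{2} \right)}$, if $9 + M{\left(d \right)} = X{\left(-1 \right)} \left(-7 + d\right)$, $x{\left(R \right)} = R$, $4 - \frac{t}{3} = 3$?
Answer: $-13969$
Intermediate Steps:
$t = 3$ ($t = 12 - 9 = 3$)
$X{\left(L \right)} = -20$ ($X{\left(L \right)} = 16 - 4 \cdot 3^{2} = 16 - 36 = -20$)
$M{\left(d \right)} = 131 - 20 d$ ($M{\left(d \right)} = -9 - 20 \left(-7 + d\right) = -9 - \left(-140 + 20 d\right) = 131 - 20 d$)
$-13120 + M{\left(\left(x{\left(-4 \right)} - 3\right)^{2} \right)} = -13120 + \left(131 - 20 \left(-4 - 3\right)^{2}\right) = -13120 + \left(131 - 20 \left(-7\right)^{2}\right) = -13120 + \left(131 - 980\right) = -13120 - 849 = -13969$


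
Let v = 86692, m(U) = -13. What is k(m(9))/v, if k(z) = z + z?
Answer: -13/43346 ≈ -0.00029991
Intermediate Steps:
k(z) = 2*z
k(m(9))/v = (2*(-13))/86692 = -26*1/86692 = -13/43346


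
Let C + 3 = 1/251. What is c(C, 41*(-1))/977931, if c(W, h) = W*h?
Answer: 30832/245460681 ≈ 0.00012561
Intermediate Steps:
C = -752/251 (C = -3 + 1/251 = -752/251 ≈ -2.9960)
c(C, 41*(-1))/977931 = -30832*(-1)/251/977931 = -752/251*(-41)*(1/977931) = (30832/251)*(1/977931) = 30832/245460681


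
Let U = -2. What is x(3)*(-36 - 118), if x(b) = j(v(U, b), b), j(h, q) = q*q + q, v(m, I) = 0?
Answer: -1848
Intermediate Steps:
j(h, q) = q + q² (j(h, q) = q² + q = q + q²)
x(b) = b*(1 + b)
x(3)*(-36 - 118) = (3*(1 + 3))*(-36 - 118) = (3*4)*(-154) = 12*(-154) = -1848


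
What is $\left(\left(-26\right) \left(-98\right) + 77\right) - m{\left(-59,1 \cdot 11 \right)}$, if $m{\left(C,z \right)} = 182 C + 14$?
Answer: $13349$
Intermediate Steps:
$m{\left(C,z \right)} = 14 + 182 C$
$\left(\left(-26\right) \left(-98\right) + 77\right) - m{\left(-59,1 \cdot 11 \right)} = \left(\left(-26\right) \left(-98\right) + 77\right) - \left(14 + 182 \left(-59\right)\right) = \left(2548 + 77\right) - \left(14 - 10738\right) = 2625 - -10724 = 2625 + 10724 = 13349$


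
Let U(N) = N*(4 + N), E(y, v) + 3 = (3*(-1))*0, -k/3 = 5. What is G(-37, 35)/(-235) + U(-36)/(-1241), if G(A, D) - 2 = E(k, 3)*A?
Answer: -410953/291635 ≈ -1.4091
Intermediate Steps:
k = -15 (k = -3*5 = -15)
E(y, v) = -3 (E(y, v) = -3 + (3*(-1))*0 = -3 - 3*0 = -3 + 0 = -3)
G(A, D) = 2 - 3*A
G(-37, 35)/(-235) + U(-36)/(-1241) = (2 - 3*(-37))/(-235) - 36*(4 - 36)/(-1241) = (2 + 111)*(-1/235) - 36*(-32)*(-1/1241) = 113*(-1/235) + 1152*(-1/1241) = -113/235 - 1152/1241 = -410953/291635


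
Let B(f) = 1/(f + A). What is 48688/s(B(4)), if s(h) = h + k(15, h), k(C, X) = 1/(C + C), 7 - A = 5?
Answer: 243440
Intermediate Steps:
A = 2 (A = 7 - 1*5 = 7 - 5 = 2)
k(C, X) = 1/(2*C)
B(f) = 1/(2 + f) (B(f) = 1/(f + 2) = 1/(2 + f))
s(h) = 1/30 + h (s(h) = h + (½)/15 = h + (½)*(1/15) = h + 1/30 = 1/30 + h)
48688/s(B(4)) = 48688/(1/30 + 1/(2 + 4)) = 48688/(1/30 + 1/6) = 48688/(1/30 + ⅙) = 48688/(⅕) = 48688*5 = 243440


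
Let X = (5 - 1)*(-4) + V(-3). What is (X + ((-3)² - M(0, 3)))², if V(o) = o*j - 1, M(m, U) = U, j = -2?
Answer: 25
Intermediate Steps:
V(o) = -1 - 2*o (V(o) = o*(-2) - 1 = -2*o - 1 = -1 - 2*o)
X = -11 (X = (5 - 1)*(-4) + (-1 - 2*(-3)) = 4*(-4) + (-1 + 6) = -16 + 5 = -11)
(X + ((-3)² - M(0, 3)))² = (-11 + ((-3)² - 1*3))² = (-11 + (9 - 3))² = (-11 + 6)² = (-5)² = 25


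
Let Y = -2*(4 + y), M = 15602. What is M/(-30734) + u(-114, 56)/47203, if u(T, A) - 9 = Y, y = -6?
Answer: -28310064/55797577 ≈ -0.50737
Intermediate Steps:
Y = 4 (Y = -2*(4 - 6) = -2*(-2) = 4)
u(T, A) = 13 (u(T, A) = 9 + 4 = 13)
M/(-30734) + u(-114, 56)/47203 = 15602/(-30734) + 13/47203 = 15602*(-1/30734) + 13*(1/47203) = -7801/15367 + 1/3631 = -28310064/55797577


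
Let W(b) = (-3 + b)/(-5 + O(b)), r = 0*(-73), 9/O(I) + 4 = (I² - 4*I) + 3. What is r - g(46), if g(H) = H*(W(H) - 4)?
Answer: 2797191/4823 ≈ 579.97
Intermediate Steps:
O(I) = 9/(-1 + I² - 4*I) (O(I) = 9/(-4 + ((I² - 4*I) + 3)) = 9/(-4 + (3 + I² - 4*I)) = 9/(-1 + I² - 4*I))
r = 0
W(b) = (-3 + b)/(-5 + 9/(-1 + b² - 4*b))
g(H) = H*(-4 - (-3 + H)*(1 - H² + 4*H)/(14 - 5*H² + 20*H)) (g(H) = H*(-(-3 + H)*(1 - H² + 4*H)/(14 - 5*H² + 20*H) - 4) = H*(-4 - (-3 + H)*(1 - H² + 4*H)/(14 - 5*H² + 20*H)))
r - g(46) = 0 - 46*(53 - 1*46³ - 13*46² + 69*46)/(-14 - 20*46 + 5*46²) = 0 - 46*(53 - 1*97336 - 13*2116 + 3174)/(-14 - 920 + 5*2116) = 0 - 46*(53 - 97336 - 27508 + 3174)/(-14 - 920 + 10580) = 0 - 46*(-121617)/9646 = 0 - 1*(-2797191/4823) = 0 + 2797191/4823 = 2797191/4823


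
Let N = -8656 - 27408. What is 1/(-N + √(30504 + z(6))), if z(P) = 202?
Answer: 18032/650290695 - √30706/1300581390 ≈ 2.7594e-5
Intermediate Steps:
N = -36064
1/(-N + √(30504 + z(6))) = 1/(-1*(-36064) + √(30504 + 202)) = 1/(36064 + √30706)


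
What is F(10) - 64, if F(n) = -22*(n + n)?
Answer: -504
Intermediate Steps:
F(n) = -44*n
F(10) - 64 = -44*10 - 64 = -440 - 64 = -504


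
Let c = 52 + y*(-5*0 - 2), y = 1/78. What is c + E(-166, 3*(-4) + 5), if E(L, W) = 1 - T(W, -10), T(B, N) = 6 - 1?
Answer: 1871/39 ≈ 47.974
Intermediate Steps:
y = 1/78 ≈ 0.012821
T(B, N) = 5
E(L, W) = -4 (E(L, W) = 1 - 1*5 = 1 - 5 = -4)
c = 2027/39 (c = 52 + (-5*0 - 2)/78 = 52 + (0 - 2)/78 = 52 + (1/78)*(-2) = 52 - 1/39 = 2027/39 ≈ 51.974)
c + E(-166, 3*(-4) + 5) = 2027/39 - 4 = 1871/39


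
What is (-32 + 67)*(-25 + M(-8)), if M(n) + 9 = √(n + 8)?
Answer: -1190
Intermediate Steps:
M(n) = -9 + √(8 + n) (M(n) = -9 + √(n + 8) = -9 + √(8 + n))
(-32 + 67)*(-25 + M(-8)) = (-32 + 67)*(-25 + (-9 + √(8 - 8))) = 35*(-25 + (-9 + √0)) = 35*(-25 + (-9 + 0)) = 35*(-25 - 9) = 35*(-34) = -1190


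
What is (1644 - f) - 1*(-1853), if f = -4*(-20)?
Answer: 3417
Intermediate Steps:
f = 80
(1644 - f) - 1*(-1853) = (1644 - 1*80) - 1*(-1853) = (1644 - 80) + 1853 = 1564 + 1853 = 3417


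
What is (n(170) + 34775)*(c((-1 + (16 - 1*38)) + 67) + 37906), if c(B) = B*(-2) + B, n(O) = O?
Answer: 1323087590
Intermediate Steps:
c(B) = -B (c(B) = -2*B + B = -B)
(n(170) + 34775)*(c((-1 + (16 - 1*38)) + 67) + 37906) = (170 + 34775)*(-((-1 + (16 - 1*38)) + 67) + 37906) = 34945*(-((-1 + (16 - 38)) + 67) + 37906) = 34945*(-((-1 - 22) + 67) + 37906) = 34945*(-(-23 + 67) + 37906) = 34945*(-1*44 + 37906) = 34945*(-44 + 37906) = 34945*37862 = 1323087590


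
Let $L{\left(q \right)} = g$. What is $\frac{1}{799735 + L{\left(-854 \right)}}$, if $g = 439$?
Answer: $\frac{1}{800174} \approx 1.2497 \cdot 10^{-6}$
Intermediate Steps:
$L{\left(q \right)} = 439$
$\frac{1}{799735 + L{\left(-854 \right)}} = \frac{1}{799735 + 439} = \frac{1}{800174}$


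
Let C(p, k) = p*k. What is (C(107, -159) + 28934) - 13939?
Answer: -2018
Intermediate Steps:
C(p, k) = k*p
(C(107, -159) + 28934) - 13939 = (-159*107 + 28934) - 13939 = (-17013 + 28934) - 13939 = 11921 - 13939 = -2018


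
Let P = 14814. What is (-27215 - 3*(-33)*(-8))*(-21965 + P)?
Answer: 200278057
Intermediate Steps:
(-27215 - 3*(-33)*(-8))*(-21965 + P) = (-27215 - 3*(-33)*(-8))*(-21965 + 14814) = (-27215 + 99*(-8))*(-7151) = (-27215 - 792)*(-7151) = -28007*(-7151) = 200278057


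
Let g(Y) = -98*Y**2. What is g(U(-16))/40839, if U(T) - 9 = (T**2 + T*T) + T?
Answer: -24992450/40839 ≈ -611.97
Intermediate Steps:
U(T) = 9 + T + 2*T**2 (U(T) = 9 + ((T**2 + T*T) + T) = 9 + ((T**2 + T**2) + T) = 9 + (2*T**2 + T) = 9 + (T + 2*T**2) = 9 + T + 2*T**2)
g(U(-16))/40839 = -98*(9 - 16 + 2*(-16)**2)**2/40839 = -98*(9 - 16 + 2*256)**2*(1/40839) = -98*(9 - 16 + 512)**2*(1/40839) = -98*505**2*(1/40839) = -98*255025*(1/40839) = -24992450*1/40839 = -24992450/40839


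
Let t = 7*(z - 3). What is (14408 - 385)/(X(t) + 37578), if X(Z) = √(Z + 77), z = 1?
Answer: 175652098/470702007 - 14023*√7/470702007 ≈ 0.37309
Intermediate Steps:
t = -14 (t = 7*(1 - 3) = 7*(-2) = -14)
X(Z) = √(77 + Z)
(14408 - 385)/(X(t) + 37578) = (14408 - 385)/(√(77 - 14) + 37578) = 14023/(√63 + 37578) = 14023/(3*√7 + 37578) = 14023/(37578 + 3*√7)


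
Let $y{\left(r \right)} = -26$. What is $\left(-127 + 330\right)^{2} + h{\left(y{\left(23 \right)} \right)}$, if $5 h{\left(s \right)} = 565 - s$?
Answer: $\frac{206636}{5} \approx 41327.0$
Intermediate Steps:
$h{\left(s \right)} = 113 - \frac{s}{5}$ ($h{\left(s \right)} = \frac{565 - s}{5} = 113 - \frac{s}{5}$)
$\left(-127 + 330\right)^{2} + h{\left(y{\left(23 \right)} \right)} = \left(-127 + 330\right)^{2} + \left(113 - - \frac{26}{5}\right) = 203^{2} + \left(113 + \frac{26}{5}\right) = 41209 + \frac{591}{5} = \frac{206636}{5}$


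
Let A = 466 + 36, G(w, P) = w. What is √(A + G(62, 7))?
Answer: 2*√141 ≈ 23.749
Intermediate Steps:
A = 502
√(A + G(62, 7)) = √(502 + 62) = √564 = 2*√141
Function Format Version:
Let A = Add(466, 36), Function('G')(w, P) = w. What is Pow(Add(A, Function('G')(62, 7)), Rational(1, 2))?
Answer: Mul(2, Pow(141, Rational(1, 2))) ≈ 23.749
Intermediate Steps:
A = 502
Pow(Add(A, Function('G')(62, 7)), Rational(1, 2)) = Pow(Add(502, 62), Rational(1, 2)) = Pow(564, Rational(1, 2)) = Mul(2, Pow(141, Rational(1, 2)))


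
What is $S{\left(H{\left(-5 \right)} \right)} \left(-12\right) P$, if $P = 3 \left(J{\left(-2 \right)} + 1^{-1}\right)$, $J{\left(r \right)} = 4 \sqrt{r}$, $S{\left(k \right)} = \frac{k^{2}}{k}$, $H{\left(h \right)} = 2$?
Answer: $-72 - 288 i \sqrt{2} \approx -72.0 - 407.29 i$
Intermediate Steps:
$S{\left(k \right)} = k$
$P = 3 + 12 i \sqrt{2}$ ($P = 3 \left(4 \sqrt{-2} + 1^{-1}\right) = 3 \left(4 i \sqrt{2} + 1\right) = 3 \left(1 + 4 i \sqrt{2}\right) = 3 + 12 i \sqrt{2} \approx 3.0 + 16.971 i$)
$S{\left(H{\left(-5 \right)} \right)} \left(-12\right) P = 2 \left(-12\right) \left(3 + 12 i \sqrt{2}\right) = - 24 \left(3 + 12 i \sqrt{2}\right) = -72 - 288 i \sqrt{2}$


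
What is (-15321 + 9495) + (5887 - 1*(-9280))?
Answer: 9341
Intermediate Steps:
(-15321 + 9495) + (5887 - 1*(-9280)) = -5826 + (5887 + 9280) = -5826 + 15167 = 9341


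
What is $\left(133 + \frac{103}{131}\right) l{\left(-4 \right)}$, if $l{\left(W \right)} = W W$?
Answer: $\frac{280416}{131} \approx 2140.6$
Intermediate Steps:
$l{\left(W \right)} = W^{2}$
$\left(133 + \frac{103}{131}\right) l{\left(-4 \right)} = \left(133 + \frac{103}{131}\right) \left(-4\right)^{2} = \left(133 + 103 \cdot \frac{1}{131}\right) 16 = \left(133 + \frac{103}{131}\right) 16 = \frac{17526}{131} \cdot 16 = \frac{280416}{131}$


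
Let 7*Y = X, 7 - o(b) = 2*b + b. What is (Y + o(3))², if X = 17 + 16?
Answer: 361/49 ≈ 7.3673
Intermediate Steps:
o(b) = 7 - 3*b (o(b) = 7 - (2*b + b) = 7 - 3*b)
X = 33
Y = 33/7 (Y = (⅐)*33 = 33/7 ≈ 4.7143)
(Y + o(3))² = (33/7 + (7 - 3*3))² = (33/7 + (7 - 9))² = (33/7 - 2)² = (19/7)² = 361/49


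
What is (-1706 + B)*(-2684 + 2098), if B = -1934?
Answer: 2133040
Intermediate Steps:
(-1706 + B)*(-2684 + 2098) = (-1706 - 1934)*(-2684 + 2098) = -3640*(-586) = 2133040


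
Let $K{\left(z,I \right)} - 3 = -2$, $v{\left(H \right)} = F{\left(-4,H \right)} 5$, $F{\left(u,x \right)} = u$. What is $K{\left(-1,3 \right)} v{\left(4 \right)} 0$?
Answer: $0$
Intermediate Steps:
$v{\left(H \right)} = -20$ ($v{\left(H \right)} = \left(-4\right) 5 = -20$)
$K{\left(z,I \right)} = 1$ ($K{\left(z,I \right)} = 3 - 2 = 1$)
$K{\left(-1,3 \right)} v{\left(4 \right)} 0 = 1 \left(-20\right) 0 = \left(-20\right) 0 = 0$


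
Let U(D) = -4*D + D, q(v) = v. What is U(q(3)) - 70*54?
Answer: -3789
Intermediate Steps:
U(D) = -3*D
U(q(3)) - 70*54 = -3*3 - 70*54 = -9 - 3780 = -3789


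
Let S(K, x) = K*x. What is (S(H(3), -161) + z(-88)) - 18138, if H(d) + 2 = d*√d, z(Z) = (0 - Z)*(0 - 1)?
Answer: -17904 - 483*√3 ≈ -18741.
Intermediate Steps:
z(Z) = Z (z(Z) = -Z*(-1) = Z)
H(d) = -2 + d^(3/2) (H(d) = -2 + d*√d = -2 + d^(3/2))
(S(H(3), -161) + z(-88)) - 18138 = ((-2 + 3^(3/2))*(-161) - 88) - 18138 = ((-2 + 3*√3)*(-161) - 88) - 18138 = ((322 - 483*√3) - 88) - 18138 = (234 - 483*√3) - 18138 = -17904 - 483*√3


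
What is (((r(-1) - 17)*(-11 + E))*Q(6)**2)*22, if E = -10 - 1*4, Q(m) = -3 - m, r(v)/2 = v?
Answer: 846450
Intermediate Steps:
r(v) = 2*v
E = -14 (E = -10 - 4 = -14)
(((r(-1) - 17)*(-11 + E))*Q(6)**2)*22 = (((2*(-1) - 17)*(-11 - 14))*(-3 - 1*6)**2)*22 = (((-2 - 17)*(-25))*(-3 - 6)**2)*22 = (-19*(-25)*(-9)**2)*22 = (475*81)*22 = 38475*22 = 846450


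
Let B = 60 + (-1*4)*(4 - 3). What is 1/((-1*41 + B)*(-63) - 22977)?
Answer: -1/23922 ≈ -4.1803e-5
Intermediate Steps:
B = 56 (B = 60 - 4*1 = 60 - 4 = 56)
1/((-1*41 + B)*(-63) - 22977) = 1/((-1*41 + 56)*(-63) - 22977) = 1/((-41 + 56)*(-63) - 22977) = 1/(15*(-63) - 22977) = 1/(-945 - 22977) = 1/(-23922) = -1/23922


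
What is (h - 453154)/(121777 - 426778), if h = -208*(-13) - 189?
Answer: 50071/33889 ≈ 1.4775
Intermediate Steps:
h = 2515 (h = 2704 - 189 = 2515)
(h - 453154)/(121777 - 426778) = (2515 - 453154)/(121777 - 426778) = -450639/(-305001) = -450639*(-1/305001) = 50071/33889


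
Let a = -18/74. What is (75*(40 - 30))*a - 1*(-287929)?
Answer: 10646623/37 ≈ 2.8775e+5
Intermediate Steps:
a = -9/37 (a = -18*1/74 = -9/37 ≈ -0.24324)
(75*(40 - 30))*a - 1*(-287929) = (75*(40 - 30))*(-9/37) - 1*(-287929) = (75*10)*(-9/37) + 287929 = 750*(-9/37) + 287929 = -6750/37 + 287929 = 10646623/37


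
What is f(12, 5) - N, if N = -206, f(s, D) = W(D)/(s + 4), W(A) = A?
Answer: 3301/16 ≈ 206.31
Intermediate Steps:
f(s, D) = D/(4 + s) (f(s, D) = D/(s + 4) = D/(4 + s))
f(12, 5) - N = 5/(4 + 12) - 1*(-206) = 5/16 + 206 = 3301/16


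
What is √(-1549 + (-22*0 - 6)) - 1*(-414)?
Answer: 414 + I*√1555 ≈ 414.0 + 39.433*I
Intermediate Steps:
√(-1549 + (-22*0 - 6)) - 1*(-414) = √(-1549 + (0 - 6)) + 414 = √(-1549 - 6) + 414 = √(-1555) + 414 = I*√1555 + 414 = 414 + I*√1555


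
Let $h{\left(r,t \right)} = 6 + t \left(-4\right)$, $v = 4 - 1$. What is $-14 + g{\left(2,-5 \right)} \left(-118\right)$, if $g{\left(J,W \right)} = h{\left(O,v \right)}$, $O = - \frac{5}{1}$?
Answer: $694$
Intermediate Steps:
$v = 3$
$O = -5$ ($O = \left(-5\right) 1 = -5$)
$h{\left(r,t \right)} = 6 - 4 t$
$g{\left(J,W \right)} = -6$ ($g{\left(J,W \right)} = 6 - 12 = -6$)
$-14 + g{\left(2,-5 \right)} \left(-118\right) = -14 - -708 = -14 + 708 = 694$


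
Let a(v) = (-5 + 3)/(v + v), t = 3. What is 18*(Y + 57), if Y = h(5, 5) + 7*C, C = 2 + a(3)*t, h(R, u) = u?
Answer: 1242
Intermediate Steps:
a(v) = -1/v (a(v) = -2*1/(2*v) = -1/v)
C = 1 (C = 2 - 1/3*3 = 2 - 1*⅓*3 = 2 - ⅓*3 = 2 - 1 = 1)
Y = 12 (Y = 5 + 7*1 = 5 + 7 = 12)
18*(Y + 57) = 18*(12 + 57) = 18*69 = 1242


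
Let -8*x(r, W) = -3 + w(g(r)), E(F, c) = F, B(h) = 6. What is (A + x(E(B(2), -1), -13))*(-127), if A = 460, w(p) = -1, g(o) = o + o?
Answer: -116967/2 ≈ -58484.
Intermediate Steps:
g(o) = 2*o
x(r, W) = ½ (x(r, W) = -(-3 - 1)/8 = -⅛*(-4) = ½)
(A + x(E(B(2), -1), -13))*(-127) = (460 + ½)*(-127) = (921/2)*(-127) = -116967/2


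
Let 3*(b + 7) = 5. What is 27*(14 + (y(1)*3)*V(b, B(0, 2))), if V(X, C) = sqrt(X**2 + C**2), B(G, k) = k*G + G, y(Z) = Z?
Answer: 810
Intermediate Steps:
b = -16/3 (b = -7 + (1/3)*5 = -7 + 5/3 = -16/3 ≈ -5.3333)
B(G, k) = G + G*k (B(G, k) = G*k + G = G + G*k)
V(X, C) = sqrt(C**2 + X**2)
27*(14 + (y(1)*3)*V(b, B(0, 2))) = 27*(14 + (1*3)*sqrt((0*(1 + 2))**2 + (-16/3)**2)) = 27*(14 + 3*sqrt((0*3)**2 + 256/9)) = 27*(14 + 3*sqrt(0**2 + 256/9)) = 27*(14 + 3*sqrt(0 + 256/9)) = 27*(14 + 3*sqrt(256/9)) = 27*(14 + 3*(16/3)) = 27*(14 + 16) = 27*30 = 810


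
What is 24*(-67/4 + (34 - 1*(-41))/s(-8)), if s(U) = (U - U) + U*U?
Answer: -2991/8 ≈ -373.88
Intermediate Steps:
s(U) = U² (s(U) = 0 + U² = U²)
24*(-67/4 + (34 - 1*(-41))/s(-8)) = 24*(-67/4 + (34 - 1*(-41))/((-8)²)) = 24*(-67*¼ + (34 + 41)/64) = 24*(-67/4 + 75*(1/64)) = 24*(-67/4 + 75/64) = 24*(-997/64) = -2991/8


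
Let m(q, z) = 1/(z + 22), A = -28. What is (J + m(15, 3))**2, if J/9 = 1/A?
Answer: 38809/490000 ≈ 0.079202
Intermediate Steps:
m(q, z) = 1/(22 + z)
J = -9/28 (J = 9/(-28) = 9*(-1/28) = -9/28 ≈ -0.32143)
(J + m(15, 3))**2 = (-9/28 + 1/(22 + 3))**2 = (-9/28 + 1/25)**2 = (-197/700)**2 = 38809/490000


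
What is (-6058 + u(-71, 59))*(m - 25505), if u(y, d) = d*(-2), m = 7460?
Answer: 111445920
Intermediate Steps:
u(y, d) = -2*d
(-6058 + u(-71, 59))*(m - 25505) = (-6058 - 2*59)*(7460 - 25505) = (-6058 - 118)*(-18045) = -6176*(-18045) = 111445920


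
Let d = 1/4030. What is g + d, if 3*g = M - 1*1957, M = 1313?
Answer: -2595317/12090 ≈ -214.67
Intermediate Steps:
g = -644/3 (g = (1313 - 1*1957)/3 = (1313 - 1957)/3 = (1/3)*(-644) = -644/3 ≈ -214.67)
d = 1/4030 ≈ 0.00024814
g + d = -644/3 + 1/4030 = -2595317/12090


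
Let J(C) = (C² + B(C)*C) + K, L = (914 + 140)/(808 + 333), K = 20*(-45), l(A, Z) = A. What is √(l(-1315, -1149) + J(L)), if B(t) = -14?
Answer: I*√2899392095/1141 ≈ 47.192*I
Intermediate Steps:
K = -900
L = 1054/1141 ≈ 0.92375
J(C) = -900 + C² - 14*C (J(C) = (C² - 14*C) - 900 = -900 + C² - 14*C)
√(l(-1315, -1149) + J(L)) = √(-1315 + (-900 + (1054/1141)² - 14*1054/1141)) = √(-1315 + (-900 + 1110916/1301881 - 2108/163)) = √(-1315 - 1187418580/1301881) = √(-2899392095/1301881) = I*√2899392095/1141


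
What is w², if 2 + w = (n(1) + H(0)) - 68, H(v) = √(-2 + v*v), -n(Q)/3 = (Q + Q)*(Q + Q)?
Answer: (82 - I*√2)² ≈ 6722.0 - 231.93*I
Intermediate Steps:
n(Q) = -12*Q² (n(Q) = -3*(Q + Q)*(Q + Q) = -3*2*Q*2*Q = -12*Q²)
H(v) = √(-2 + v²)
w = -82 + I*√2 (w = -2 + ((-12*1² + √(-2 + 0²)) - 68) = -2 + ((-12*1 + √(-2 + 0)) - 68) = -2 + ((-12 + √(-2)) - 68) = -2 + ((-12 + I*√2) - 68) = -2 + (-80 + I*√2) = -82 + I*√2 ≈ -82.0 + 1.4142*I)
w² = (-82 + I*√2)²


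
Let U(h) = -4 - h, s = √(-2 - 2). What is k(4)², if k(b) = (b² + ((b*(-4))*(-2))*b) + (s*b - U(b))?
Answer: 23040 + 2432*I ≈ 23040.0 + 2432.0*I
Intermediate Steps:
s = 2*I (s = √(-4) = 2*I ≈ 2.0*I)
k(b) = 4 + b + 9*b² + 2*I*b (k(b) = (b² + ((b*(-4))*(-2))*b) + ((2*I)*b - (-4 - b)) = (b² + (-4*b*(-2))*b) + (2*I*b + (4 + b)) = (b² + (8*b)*b) + (4 + b + 2*I*b) = (b² + 8*b²) + (4 + b + 2*I*b) = 9*b² + (4 + b + 2*I*b) = 4 + b + 9*b² + 2*I*b)
k(4)² = (4 + 4 + 9*4² + 2*I*4)² = (4 + 4 + 9*16 + 8*I)² = (4 + 4 + 144 + 8*I)² = (152 + 8*I)²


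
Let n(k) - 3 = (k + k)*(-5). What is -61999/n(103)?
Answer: 61999/1027 ≈ 60.369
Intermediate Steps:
n(k) = 3 - 10*k (n(k) = 3 + (k + k)*(-5) = 3 + (2*k)*(-5) = 3 - 10*k)
-61999/n(103) = -61999/(3 - 10*103) = -61999/(3 - 1030) = -61999/(-1027) = -61999*(-1/1027) = 61999/1027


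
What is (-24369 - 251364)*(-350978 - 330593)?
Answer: 187931616543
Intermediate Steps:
(-24369 - 251364)*(-350978 - 330593) = -275733*(-681571) = 187931616543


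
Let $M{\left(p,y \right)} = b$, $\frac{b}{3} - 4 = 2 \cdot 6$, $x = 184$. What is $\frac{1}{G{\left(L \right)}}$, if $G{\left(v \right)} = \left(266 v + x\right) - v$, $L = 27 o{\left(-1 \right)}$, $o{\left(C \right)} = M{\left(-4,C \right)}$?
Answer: $\frac{1}{343624} \approx 2.9102 \cdot 10^{-6}$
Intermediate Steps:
$b = 48$ ($b = 12 + 3 \cdot 2 \cdot 6 = 12 + 3 \cdot 12 = 12 + 36 = 48$)
$M{\left(p,y \right)} = 48$
$o{\left(C \right)} = 48$
$L = 1296$ ($L = 27 \cdot 48 = 1296$)
$G{\left(v \right)} = 184 + 265 v$ ($G{\left(v \right)} = \left(266 v + 184\right) - v = \left(184 + 266 v\right) - v = 184 + 265 v$)
$\frac{1}{G{\left(L \right)}} = \frac{1}{184 + 265 \cdot 1296} = \frac{1}{184 + 343440} = \frac{1}{343624}$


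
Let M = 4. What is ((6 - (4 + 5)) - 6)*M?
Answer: -36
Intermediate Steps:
((6 - (4 + 5)) - 6)*M = ((6 - (4 + 5)) - 6)*4 = ((6 - 1*9) - 6)*4 = ((6 - 9) - 6)*4 = (-3 - 6)*4 = -9*4 = -36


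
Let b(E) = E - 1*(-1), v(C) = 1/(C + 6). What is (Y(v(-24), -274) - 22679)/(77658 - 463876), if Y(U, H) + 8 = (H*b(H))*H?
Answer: 2931205/55174 ≈ 53.127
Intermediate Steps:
v(C) = 1/(6 + C)
b(E) = 1 + E (b(E) = E + 1 = 1 + E)
Y(U, H) = -8 + H²*(1 + H) (Y(U, H) = -8 + (H*(1 + H))*H = -8 + H²*(1 + H))
(Y(v(-24), -274) - 22679)/(77658 - 463876) = ((-8 + (-274)²*(1 - 274)) - 22679)/(77658 - 463876) = ((-8 + 75076*(-273)) - 22679)/(-386218) = ((-8 - 20495748) - 22679)*(-1/386218) = (-20495756 - 22679)*(-1/386218) = -20518435*(-1/386218) = 2931205/55174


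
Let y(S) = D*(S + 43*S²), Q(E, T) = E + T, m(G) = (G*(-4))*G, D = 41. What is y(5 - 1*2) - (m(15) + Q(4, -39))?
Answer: 16925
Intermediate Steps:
m(G) = -4*G² (m(G) = (-4*G)*G = -4*G²)
y(S) = 41*S + 1763*S² (y(S) = 41*(S + 43*S²) = 41*S + 1763*S²)
y(5 - 1*2) - (m(15) + Q(4, -39)) = 41*(5 - 1*2)*(1 + 43*(5 - 1*2)) - (-4*15² + (4 - 39)) = 41*(5 - 2)*(1 + 43*(5 - 2)) - (-4*225 - 35) = 41*3*(1 + 43*3) - (-900 - 35) = 41*3*(1 + 129) - 1*(-935) = 41*3*130 + 935 = 15990 + 935 = 16925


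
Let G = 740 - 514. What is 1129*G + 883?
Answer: 256037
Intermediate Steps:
G = 226
1129*G + 883 = 1129*226 + 883 = 255154 + 883 = 256037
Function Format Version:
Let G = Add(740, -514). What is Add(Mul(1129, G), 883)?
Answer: 256037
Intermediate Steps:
G = 226
Add(Mul(1129, G), 883) = Add(Mul(1129, 226), 883) = Add(255154, 883) = 256037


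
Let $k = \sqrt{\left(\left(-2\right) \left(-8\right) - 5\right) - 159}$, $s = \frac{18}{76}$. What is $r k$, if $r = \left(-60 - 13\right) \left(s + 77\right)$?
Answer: $- \frac{214255 i \sqrt{37}}{19} \approx - 68593.0 i$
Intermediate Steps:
$s = \frac{9}{38}$ ($s = 18 \cdot \frac{1}{76} = \frac{9}{38} \approx 0.23684$)
$r = - \frac{214255}{38}$ ($r = \left(-60 - 13\right) \left(\frac{9}{38} + 77\right) = \left(-60 - 13\right) \frac{2935}{38} = \left(-73\right) \frac{2935}{38} = - \frac{214255}{38} \approx -5638.3$)
$k = 2 i \sqrt{37}$ ($k = \sqrt{\left(16 - 5\right) - 159} = \sqrt{11 - 159} = \sqrt{-148} = 2 i \sqrt{37} \approx 12.166 i$)
$r k = - \frac{214255 \cdot 2 i \sqrt{37}}{38} = - \frac{214255 i \sqrt{37}}{19}$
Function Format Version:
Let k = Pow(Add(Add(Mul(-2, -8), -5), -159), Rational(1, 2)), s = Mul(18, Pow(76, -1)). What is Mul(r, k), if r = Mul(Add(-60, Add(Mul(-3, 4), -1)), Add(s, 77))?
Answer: Mul(Rational(-214255, 19), I, Pow(37, Rational(1, 2))) ≈ Mul(-68593., I)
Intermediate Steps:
s = Rational(9, 38) (s = Mul(18, Rational(1, 76)) = Rational(9, 38) ≈ 0.23684)
r = Rational(-214255, 38) (r = Mul(Add(-60, Add(Mul(-3, 4), -1)), Add(Rational(9, 38), 77)) = Mul(Add(-60, Add(-12, -1)), Rational(2935, 38)) = Mul(Add(-60, -13), Rational(2935, 38)) = Mul(-73, Rational(2935, 38)) = Rational(-214255, 38) ≈ -5638.3)
k = Mul(2, I, Pow(37, Rational(1, 2))) (k = Pow(Add(Add(16, -5), -159), Rational(1, 2)) = Pow(Add(11, -159), Rational(1, 2)) = Pow(-148, Rational(1, 2)) = Mul(2, I, Pow(37, Rational(1, 2))) ≈ Mul(12.166, I))
Mul(r, k) = Mul(Rational(-214255, 38), Mul(2, I, Pow(37, Rational(1, 2)))) = Mul(Rational(-214255, 19), I, Pow(37, Rational(1, 2)))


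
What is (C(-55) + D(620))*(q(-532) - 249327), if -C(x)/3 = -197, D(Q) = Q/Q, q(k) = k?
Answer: -147916528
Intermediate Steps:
D(Q) = 1
C(x) = 591 (C(x) = -3*(-197) = 591)
(C(-55) + D(620))*(q(-532) - 249327) = (591 + 1)*(-532 - 249327) = 592*(-249859) = -147916528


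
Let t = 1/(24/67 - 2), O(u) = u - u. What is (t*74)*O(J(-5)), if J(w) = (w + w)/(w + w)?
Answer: 0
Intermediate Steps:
J(w) = 1 (J(w) = (2*w)/((2*w)) = (2*w)*(1/(2*w)) = 1)
O(u) = 0
t = -67/110 (t = 1/(24*(1/67) - 2) = 1/(24/67 - 2) = 1/(-110/67) = -67/110 ≈ -0.60909)
(t*74)*O(J(-5)) = -67/110*74*0 = -2479/55*0 = 0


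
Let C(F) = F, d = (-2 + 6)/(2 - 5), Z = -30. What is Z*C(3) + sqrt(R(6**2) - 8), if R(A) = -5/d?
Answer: -90 + I*sqrt(17)/2 ≈ -90.0 + 2.0616*I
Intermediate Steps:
d = -4/3 (d = 4/(-3) = 4*(-1/3) = -4/3 ≈ -1.3333)
R(A) = 15/4 (R(A) = -5/(-4/3) = -5*(-3/4) = 15/4)
Z*C(3) + sqrt(R(6**2) - 8) = -30*3 + sqrt(15/4 - 8) = -90 + sqrt(-17/4) = -90 + I*sqrt(17)/2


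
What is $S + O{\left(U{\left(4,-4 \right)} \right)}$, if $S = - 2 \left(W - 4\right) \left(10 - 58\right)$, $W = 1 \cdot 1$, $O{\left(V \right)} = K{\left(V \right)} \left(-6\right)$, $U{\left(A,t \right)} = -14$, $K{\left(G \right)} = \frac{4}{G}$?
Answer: $- \frac{2004}{7} \approx -286.29$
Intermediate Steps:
$O{\left(V \right)} = - \frac{24}{V}$ ($O{\left(V \right)} = \frac{4}{V} \left(-6\right) = - \frac{24}{V}$)
$W = 1$
$S = -288$ ($S = - 2 \left(1 - 4\right) \left(10 - 58\right) = \left(-2\right) \left(-3\right) \left(10 - 58\right) = 6 \left(10 - 58\right) = 6 \left(-48\right) = -288$)
$S + O{\left(U{\left(4,-4 \right)} \right)} = -288 - \frac{24}{-14} = -288 - - \frac{12}{7} = -288 + \frac{12}{7} = - \frac{2004}{7}$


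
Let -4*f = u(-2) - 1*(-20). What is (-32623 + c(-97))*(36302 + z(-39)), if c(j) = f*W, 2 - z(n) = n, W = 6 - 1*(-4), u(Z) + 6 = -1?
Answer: -2373597673/2 ≈ -1.1868e+9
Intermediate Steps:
u(Z) = -7 (u(Z) = -6 - 1 = -7)
W = 10 (W = 6 + 4 = 10)
z(n) = 2 - n
f = -13/4 (f = -(-7 - 1*(-20))/4 = -(-7 + 20)/4 = -¼*13 = -13/4 ≈ -3.2500)
c(j) = -65/2 (c(j) = -13/4*10 = -65/2)
(-32623 + c(-97))*(36302 + z(-39)) = (-32623 - 65/2)*(36302 + (2 - 1*(-39))) = -65311*(36302 + (2 + 39))/2 = -65311*(36302 + 41)/2 = -65311/2*36343 = -2373597673/2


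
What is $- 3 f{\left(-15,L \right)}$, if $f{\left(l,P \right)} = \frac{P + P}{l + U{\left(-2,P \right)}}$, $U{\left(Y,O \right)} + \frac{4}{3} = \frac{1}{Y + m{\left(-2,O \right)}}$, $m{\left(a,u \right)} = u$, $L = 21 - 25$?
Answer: $- \frac{16}{11} \approx -1.4545$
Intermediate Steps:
$L = -4$
$U{\left(Y,O \right)} = - \frac{4}{3} + \frac{1}{O + Y}$ ($U{\left(Y,O \right)} = - \frac{4}{3} + \frac{1}{Y + O} = - \frac{4}{3} + \frac{1}{O + Y}$)
$f{\left(l,P \right)} = \frac{2 P}{l + \frac{11 - 4 P}{3 \left(-2 + P\right)}}$ ($f{\left(l,P \right)} = \frac{P + P}{l + \frac{3 - 4 P - -8}{3 \left(P - 2\right)}} = \frac{2 P}{l + \frac{3 - 4 P + 8}{3 \left(-2 + P\right)}} = \frac{2 P}{l + \frac{11 - 4 P}{3 \left(-2 + P\right)}}$)
$- 3 f{\left(-15,L \right)} = - 3 \cdot 6 \left(-4\right) \frac{1}{11 - -16 + 3 \left(-15\right) \left(-2 - 4\right)} \left(-2 - 4\right) = - 3 \cdot 6 \left(-4\right) \frac{1}{11 + 16 + 3 \left(-15\right) \left(-6\right)} \left(-6\right) = - 3 \cdot 6 \left(-4\right) \frac{1}{11 + 16 + 270} \left(-6\right) = - 3 \cdot 6 \left(-4\right) \frac{1}{297} \left(-6\right) = \left(-3\right) \frac{16}{33} = - \frac{16}{11}$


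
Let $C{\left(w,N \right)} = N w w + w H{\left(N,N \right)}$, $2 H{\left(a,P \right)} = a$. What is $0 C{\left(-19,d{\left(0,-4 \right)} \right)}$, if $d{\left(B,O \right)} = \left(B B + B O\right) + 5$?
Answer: $0$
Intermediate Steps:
$H{\left(a,P \right)} = \frac{a}{2}$
$d{\left(B,O \right)} = 5 + B^{2} + B O$ ($d{\left(B,O \right)} = \left(B^{2} + B O\right) + 5 = 5 + B^{2} + B O$)
$C{\left(w,N \right)} = N w^{2} + \frac{N w}{2}$ ($C{\left(w,N \right)} = N w w + w \frac{N}{2} = N w^{2} + \frac{N w}{2}$)
$0 C{\left(-19,d{\left(0,-4 \right)} \right)} = 0 \cdot \frac{1}{2} \left(5 + 0^{2} + 0 \left(-4\right)\right) \left(-19\right) \left(1 + 2 \left(-19\right)\right) = 0 \cdot \frac{1}{2} \left(5 + 0 + 0\right) \left(-19\right) \left(1 - 38\right) = 0 \cdot \frac{1}{2} \cdot 5 \left(-19\right) \left(-37\right) = 0 \cdot \frac{3515}{2} = 0$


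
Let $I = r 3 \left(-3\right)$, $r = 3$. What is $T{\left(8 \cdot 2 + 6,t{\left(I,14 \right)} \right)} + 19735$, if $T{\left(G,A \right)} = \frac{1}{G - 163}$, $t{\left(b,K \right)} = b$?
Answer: $\frac{2782634}{141} \approx 19735.0$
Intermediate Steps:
$I = -27$ ($I = 3 \cdot 3 \left(-3\right) = 9 \left(-3\right) = -27$)
$T{\left(G,A \right)} = \frac{1}{-163 + G}$
$T{\left(8 \cdot 2 + 6,t{\left(I,14 \right)} \right)} + 19735 = \frac{1}{-163 + \left(8 \cdot 2 + 6\right)} + 19735 = \frac{1}{-163 + \left(16 + 6\right)} + 19735 = \frac{1}{-163 + 22} + 19735 = \frac{1}{-141} + 19735 = - \frac{1}{141} + 19735 = \frac{2782634}{141}$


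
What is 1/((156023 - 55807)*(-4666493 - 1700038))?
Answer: -1/638028270696 ≈ -1.5673e-12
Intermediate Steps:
1/((156023 - 55807)*(-4666493 - 1700038)) = 1/(100216*(-6366531)) = 1/(-638028270696) = -1/638028270696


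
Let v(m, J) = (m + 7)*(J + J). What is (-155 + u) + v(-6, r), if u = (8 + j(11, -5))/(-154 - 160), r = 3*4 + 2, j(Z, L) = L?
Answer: -39881/314 ≈ -127.01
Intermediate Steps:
r = 14 (r = 12 + 2 = 14)
v(m, J) = 2*J*(7 + m) (v(m, J) = (7 + m)*(2*J) = 2*J*(7 + m))
u = -3/314 (u = (8 - 5)/(-154 - 160) = 3/(-314) = 3*(-1/314) = -3/314 ≈ -0.0095541)
(-155 + u) + v(-6, r) = (-155 - 3/314) + 2*14*(7 - 6) = -48673/314 + 2*14*1 = -48673/314 + 28 = -39881/314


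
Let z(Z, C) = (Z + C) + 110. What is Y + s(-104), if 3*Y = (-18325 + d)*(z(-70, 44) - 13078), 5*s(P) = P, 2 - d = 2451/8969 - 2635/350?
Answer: 24903371290071/313915 ≈ 7.9332e+7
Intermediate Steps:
d = 5810753/627830 (d = 2 - (2451/8969 - 2635/350) = 2 - (2451*(1/8969) - 2635*1/350) = 2 - (2451/8969 - 527/70) = 2 - 1*(-4555093/627830) = 2 + 4555093/627830 = 5810753/627830 ≈ 9.2553)
s(P) = P/5
z(Z, C) = 110 + C + Z (z(Z, C) = (C + Z) + 110 = 110 + C + Z)
Y = 24903377819503/313915 (Y = ((-18325 + 5810753/627830)*((110 + 44 - 70) - 13078))/3 = (-11499173997*(84 - 13078)/627830)/3 = (-11499173997/627830*(-12994))/3 = (⅓)*(74710133458509/313915) = 24903377819503/313915 ≈ 7.9332e+7)
Y + s(-104) = 24903377819503/313915 + (⅕)*(-104) = 24903377819503/313915 - 104/5 = 24903371290071/313915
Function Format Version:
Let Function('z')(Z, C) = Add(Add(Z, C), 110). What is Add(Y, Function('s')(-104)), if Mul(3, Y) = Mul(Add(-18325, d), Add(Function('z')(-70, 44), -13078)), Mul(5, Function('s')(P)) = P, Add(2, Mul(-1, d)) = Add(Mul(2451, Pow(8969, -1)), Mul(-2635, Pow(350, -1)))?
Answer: Rational(24903371290071, 313915) ≈ 7.9332e+7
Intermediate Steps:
d = Rational(5810753, 627830) (d = Add(2, Mul(-1, Add(Mul(2451, Pow(8969, -1)), Mul(-2635, Pow(350, -1))))) = Add(2, Mul(-1, Add(Mul(2451, Rational(1, 8969)), Mul(-2635, Rational(1, 350))))) = Add(2, Mul(-1, Add(Rational(2451, 8969), Rational(-527, 70)))) = Add(2, Mul(-1, Rational(-4555093, 627830))) = Add(2, Rational(4555093, 627830)) = Rational(5810753, 627830) ≈ 9.2553)
Function('s')(P) = Mul(Rational(1, 5), P)
Function('z')(Z, C) = Add(110, C, Z) (Function('z')(Z, C) = Add(Add(C, Z), 110) = Add(110, C, Z))
Y = Rational(24903377819503, 313915) (Y = Mul(Rational(1, 3), Mul(Add(-18325, Rational(5810753, 627830)), Add(Add(110, 44, -70), -13078))) = Mul(Rational(1, 3), Mul(Rational(-11499173997, 627830), Add(84, -13078))) = Mul(Rational(1, 3), Mul(Rational(-11499173997, 627830), -12994)) = Mul(Rational(1, 3), Rational(74710133458509, 313915)) = Rational(24903377819503, 313915) ≈ 7.9332e+7)
Add(Y, Function('s')(-104)) = Add(Rational(24903377819503, 313915), Mul(Rational(1, 5), -104)) = Add(Rational(24903377819503, 313915), Rational(-104, 5)) = Rational(24903371290071, 313915)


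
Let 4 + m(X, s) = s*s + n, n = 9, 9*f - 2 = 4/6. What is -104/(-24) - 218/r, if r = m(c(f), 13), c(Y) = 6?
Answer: 268/87 ≈ 3.0805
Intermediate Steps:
f = 8/27 (f = 2/9 + (4/6)/9 = 2/9 + (4*(1/6))/9 = 2/9 + (1/9)*(2/3) = 2/9 + 2/27 = 8/27 ≈ 0.29630)
m(X, s) = 5 + s**2 (m(X, s) = -4 + (s*s + 9) = -4 + (s**2 + 9) = -4 + (9 + s**2) = 5 + s**2)
r = 174 (r = 5 + 13**2 = 5 + 169 = 174)
-104/(-24) - 218/r = -104/(-24) - 218/174 = -104*(-1/24) - 218*1/174 = 13/3 - 109/87 = 268/87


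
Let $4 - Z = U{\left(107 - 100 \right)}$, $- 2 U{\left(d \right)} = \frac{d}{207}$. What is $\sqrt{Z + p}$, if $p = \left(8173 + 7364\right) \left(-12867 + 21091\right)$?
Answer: $\frac{\sqrt{2433371705170}}{138} \approx 11304.0$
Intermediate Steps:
$U{\left(d \right)} = - \frac{d}{414}$ ($U{\left(d \right)} = - \frac{d \frac{1}{207}}{2} = - \frac{\frac{1}{207} d}{2} = - \frac{d}{414}$)
$Z = \frac{1663}{414}$ ($Z = 4 - - \frac{107 - 100}{414} = 4 - \left(- \frac{1}{414}\right) 7 = 4 - - \frac{7}{414} = 4 + \frac{7}{414} = \frac{1663}{414} \approx 4.0169$)
$p = 127776288$ ($p = 15537 \cdot 8224 = 127776288$)
$\sqrt{Z + p} = \sqrt{\frac{1663}{414} + 127776288} = \sqrt{\frac{52899384895}{414}} = \frac{\sqrt{2433371705170}}{138}$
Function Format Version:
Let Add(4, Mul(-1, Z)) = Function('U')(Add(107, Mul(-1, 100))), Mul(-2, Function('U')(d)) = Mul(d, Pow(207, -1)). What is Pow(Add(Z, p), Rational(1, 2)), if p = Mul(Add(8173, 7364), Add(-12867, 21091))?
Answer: Mul(Rational(1, 138), Pow(2433371705170, Rational(1, 2))) ≈ 11304.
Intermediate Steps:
Function('U')(d) = Mul(Rational(-1, 414), d) (Function('U')(d) = Mul(Rational(-1, 2), Mul(d, Pow(207, -1))) = Mul(Rational(-1, 2), Mul(d, Rational(1, 207))) = Mul(Rational(-1, 2), Mul(Rational(1, 207), d)) = Mul(Rational(-1, 414), d))
Z = Rational(1663, 414) (Z = Add(4, Mul(-1, Mul(Rational(-1, 414), Add(107, Mul(-1, 100))))) = Add(4, Mul(-1, Mul(Rational(-1, 414), Add(107, -100)))) = Add(4, Mul(-1, Mul(Rational(-1, 414), 7))) = Add(4, Mul(-1, Rational(-7, 414))) = Add(4, Rational(7, 414)) = Rational(1663, 414) ≈ 4.0169)
p = 127776288 (p = Mul(15537, 8224) = 127776288)
Pow(Add(Z, p), Rational(1, 2)) = Pow(Add(Rational(1663, 414), 127776288), Rational(1, 2)) = Pow(Rational(52899384895, 414), Rational(1, 2)) = Mul(Rational(1, 138), Pow(2433371705170, Rational(1, 2)))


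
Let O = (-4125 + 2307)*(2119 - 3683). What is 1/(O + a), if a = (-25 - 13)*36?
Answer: 1/2841984 ≈ 3.5187e-7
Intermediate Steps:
O = 2843352 (O = -1818*(-1564) = 2843352)
a = -1368 (a = -38*36 = -1368)
1/(O + a) = 1/(2843352 - 1368) = 1/2841984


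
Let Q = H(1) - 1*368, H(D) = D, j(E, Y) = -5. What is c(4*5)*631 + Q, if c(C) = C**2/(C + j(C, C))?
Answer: 49379/3 ≈ 16460.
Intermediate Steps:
c(C) = C**2/(-5 + C) (c(C) = C**2/(C - 5) = C**2/(-5 + C))
Q = -367 (Q = 1 - 1*368 = 1 - 368 = -367)
c(4*5)*631 + Q = ((4*5)**2/(-5 + 4*5))*631 - 367 = (20**2/(-5 + 20))*631 - 367 = (400/15)*631 - 367 = (400*(1/15))*631 - 367 = (80/3)*631 - 367 = 50480/3 - 367 = 49379/3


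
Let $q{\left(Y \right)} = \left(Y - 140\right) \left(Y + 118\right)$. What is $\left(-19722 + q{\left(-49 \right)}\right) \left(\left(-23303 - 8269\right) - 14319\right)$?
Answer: $1503526833$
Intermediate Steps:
$q{\left(Y \right)} = \left(-140 + Y\right) \left(118 + Y\right)$
$\left(-19722 + q{\left(-49 \right)}\right) \left(\left(-23303 - 8269\right) - 14319\right) = \left(-19722 - \left(15442 - 2401\right)\right) \left(\left(-23303 - 8269\right) - 14319\right) = \left(-19722 + \left(-16520 + 2401 + 1078\right)\right) \left(\left(-23303 - 8269\right) - 14319\right) = \left(-19722 - 13041\right) \left(-31572 - 14319\right) = \left(-32763\right) \left(-45891\right) = 1503526833$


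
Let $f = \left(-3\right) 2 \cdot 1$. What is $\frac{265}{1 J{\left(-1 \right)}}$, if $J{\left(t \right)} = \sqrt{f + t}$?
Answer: $- \frac{265 i \sqrt{7}}{7} \approx - 100.16 i$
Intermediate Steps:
$f = -6$ ($f = \left(-6\right) 1 = -6$)
$J{\left(t \right)} = \sqrt{-6 + t}$
$\frac{265}{1 J{\left(-1 \right)}} = \frac{265}{1 \sqrt{-6 - 1}} = \frac{265}{1 \sqrt{-7}} = \frac{265}{1 i \sqrt{7}} = \frac{265}{i \sqrt{7}} = 265 \left(- \frac{i \sqrt{7}}{7}\right) = - \frac{265 i \sqrt{7}}{7}$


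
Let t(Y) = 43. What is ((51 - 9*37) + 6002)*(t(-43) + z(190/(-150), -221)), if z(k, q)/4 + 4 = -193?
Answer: -4261400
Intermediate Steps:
z(k, q) = -788 (z(k, q) = -16 + 4*(-193) = -16 - 772 = -788)
((51 - 9*37) + 6002)*(t(-43) + z(190/(-150), -221)) = ((51 - 9*37) + 6002)*(43 - 788) = ((51 - 333) + 6002)*(-745) = (-282 + 6002)*(-745) = 5720*(-745) = -4261400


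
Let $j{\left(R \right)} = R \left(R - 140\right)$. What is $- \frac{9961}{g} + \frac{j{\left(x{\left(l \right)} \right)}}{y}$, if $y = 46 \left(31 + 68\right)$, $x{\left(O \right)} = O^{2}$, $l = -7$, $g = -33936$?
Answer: $- \frac{2522815}{3679632} \approx -0.68562$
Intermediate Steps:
$j{\left(R \right)} = R \left(-140 + R\right)$
$y = 4554$ ($y = 46 \cdot 99 = 4554$)
$- \frac{9961}{g} + \frac{j{\left(x{\left(l \right)} \right)}}{y} = - \frac{9961}{-33936} + \frac{\left(-7\right)^{2} \left(-140 + \left(-7\right)^{2}\right)}{4554} = \left(-9961\right) \left(- \frac{1}{33936}\right) + 49 \left(-140 + 49\right) \frac{1}{4554} = \frac{1423}{4848} + 49 \left(-91\right) \frac{1}{4554} = \frac{1423}{4848} - \frac{4459}{4554} = - \frac{2522815}{3679632}$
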